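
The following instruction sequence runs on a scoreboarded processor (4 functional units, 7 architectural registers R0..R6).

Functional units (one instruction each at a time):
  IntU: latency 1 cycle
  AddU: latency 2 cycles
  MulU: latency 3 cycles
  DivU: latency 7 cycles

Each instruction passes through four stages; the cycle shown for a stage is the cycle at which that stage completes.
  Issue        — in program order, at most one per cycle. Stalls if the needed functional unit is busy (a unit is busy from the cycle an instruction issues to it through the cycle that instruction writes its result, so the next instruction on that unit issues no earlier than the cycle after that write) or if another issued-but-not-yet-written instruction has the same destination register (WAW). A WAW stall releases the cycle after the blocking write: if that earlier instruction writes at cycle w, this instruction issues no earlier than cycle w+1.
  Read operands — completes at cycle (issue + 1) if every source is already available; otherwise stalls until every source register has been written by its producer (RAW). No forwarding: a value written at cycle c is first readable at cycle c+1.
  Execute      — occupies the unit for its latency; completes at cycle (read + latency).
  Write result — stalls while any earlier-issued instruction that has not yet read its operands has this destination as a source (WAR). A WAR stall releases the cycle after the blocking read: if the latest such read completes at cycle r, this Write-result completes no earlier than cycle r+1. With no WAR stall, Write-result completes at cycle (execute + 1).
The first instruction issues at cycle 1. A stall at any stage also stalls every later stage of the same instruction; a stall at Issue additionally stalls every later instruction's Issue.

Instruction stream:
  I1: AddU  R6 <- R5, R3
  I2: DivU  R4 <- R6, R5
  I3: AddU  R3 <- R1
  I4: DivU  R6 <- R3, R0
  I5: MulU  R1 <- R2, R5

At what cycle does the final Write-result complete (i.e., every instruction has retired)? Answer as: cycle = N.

cycle = 24

1) issue 1, read 2, done 4, write 5
2) issue 2, read 6, done 13, write 14  <RAW R6: wait I1 write@5>
3) issue 6, read 7, done 9, write 10  <struct: AddU busy until I1 writes@5>
4) issue 15, read 16, done 23, write 24  <struct: DivU busy until I2 writes@14>
5) issue 16, read 17, done 20, write 21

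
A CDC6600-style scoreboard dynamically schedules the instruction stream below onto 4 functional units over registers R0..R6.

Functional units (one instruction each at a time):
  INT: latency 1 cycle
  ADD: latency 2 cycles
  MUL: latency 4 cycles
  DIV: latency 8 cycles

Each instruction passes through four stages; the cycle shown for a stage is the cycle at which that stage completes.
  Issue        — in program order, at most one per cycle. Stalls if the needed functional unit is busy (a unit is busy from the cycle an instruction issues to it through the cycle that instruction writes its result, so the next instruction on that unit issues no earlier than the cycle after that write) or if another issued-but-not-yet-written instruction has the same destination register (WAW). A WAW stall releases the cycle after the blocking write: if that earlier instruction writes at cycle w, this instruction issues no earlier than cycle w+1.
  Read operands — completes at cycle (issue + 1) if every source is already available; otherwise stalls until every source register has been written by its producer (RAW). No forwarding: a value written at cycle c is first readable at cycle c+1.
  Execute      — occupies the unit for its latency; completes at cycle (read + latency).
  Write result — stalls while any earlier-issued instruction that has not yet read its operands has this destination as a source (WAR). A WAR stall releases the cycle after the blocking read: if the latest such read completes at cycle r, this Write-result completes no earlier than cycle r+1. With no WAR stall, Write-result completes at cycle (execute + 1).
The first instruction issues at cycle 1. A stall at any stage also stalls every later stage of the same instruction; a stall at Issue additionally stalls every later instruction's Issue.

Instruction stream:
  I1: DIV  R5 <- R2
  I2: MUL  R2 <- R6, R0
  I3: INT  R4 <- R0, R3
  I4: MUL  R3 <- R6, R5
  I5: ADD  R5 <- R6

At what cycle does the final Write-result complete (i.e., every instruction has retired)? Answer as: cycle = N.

cycle = 17

t=1  I1→DIV
t=2  I1 RO; I2→MUL
t=3  I2 RO; I3→INT
t=4  I3 RO
t=5  I3 EX
t=6  I3 WR R4
t=7  I2 EX
t=8  I2 WR R2
t=9  I4→MUL
t=10  I1 EX
t=11  I1 WR R5
t=12  I4 RO; I5→ADD
t=13  I5 RO
t=15  I5 EX
t=16  I4 EX; I5 WR R5
t=17  I4 WR R3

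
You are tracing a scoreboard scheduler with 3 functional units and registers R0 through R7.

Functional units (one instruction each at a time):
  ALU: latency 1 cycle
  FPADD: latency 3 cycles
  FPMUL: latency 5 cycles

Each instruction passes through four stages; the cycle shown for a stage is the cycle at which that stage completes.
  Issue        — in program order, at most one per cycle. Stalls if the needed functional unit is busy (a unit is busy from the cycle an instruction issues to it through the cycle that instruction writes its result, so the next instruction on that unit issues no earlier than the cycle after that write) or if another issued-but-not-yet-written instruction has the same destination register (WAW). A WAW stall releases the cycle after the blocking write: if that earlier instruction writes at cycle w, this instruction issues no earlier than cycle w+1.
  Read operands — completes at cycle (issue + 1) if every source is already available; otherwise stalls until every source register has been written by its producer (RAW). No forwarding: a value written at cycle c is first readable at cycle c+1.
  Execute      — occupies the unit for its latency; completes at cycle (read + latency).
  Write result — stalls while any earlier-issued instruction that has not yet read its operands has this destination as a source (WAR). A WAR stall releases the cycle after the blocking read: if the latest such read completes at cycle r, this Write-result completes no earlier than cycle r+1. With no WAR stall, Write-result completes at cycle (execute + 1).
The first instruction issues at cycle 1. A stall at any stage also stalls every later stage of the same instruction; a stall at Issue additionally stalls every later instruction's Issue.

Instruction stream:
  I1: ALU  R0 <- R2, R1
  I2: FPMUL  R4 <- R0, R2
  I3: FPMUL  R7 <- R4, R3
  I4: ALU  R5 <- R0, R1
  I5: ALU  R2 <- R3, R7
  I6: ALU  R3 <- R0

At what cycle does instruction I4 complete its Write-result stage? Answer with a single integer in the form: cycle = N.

cycle = 16

I1  is:1  ro:2  ex:3  wr:4
I2  is:2  ro:5  ex:10  wr:11  — RAW R0: wait I1 write@4
I3  is:12  ro:13  ex:18  wr:19  — struct: FPMUL busy until I2 writes@11
I4  is:13  ro:14  ex:15  wr:16
I5  is:17  ro:20  ex:21  wr:22  — struct: ALU busy until I4 writes@16, RAW R7: wait I3 write@19
I6  is:23  ro:24  ex:25  wr:26  — struct: ALU busy until I5 writes@22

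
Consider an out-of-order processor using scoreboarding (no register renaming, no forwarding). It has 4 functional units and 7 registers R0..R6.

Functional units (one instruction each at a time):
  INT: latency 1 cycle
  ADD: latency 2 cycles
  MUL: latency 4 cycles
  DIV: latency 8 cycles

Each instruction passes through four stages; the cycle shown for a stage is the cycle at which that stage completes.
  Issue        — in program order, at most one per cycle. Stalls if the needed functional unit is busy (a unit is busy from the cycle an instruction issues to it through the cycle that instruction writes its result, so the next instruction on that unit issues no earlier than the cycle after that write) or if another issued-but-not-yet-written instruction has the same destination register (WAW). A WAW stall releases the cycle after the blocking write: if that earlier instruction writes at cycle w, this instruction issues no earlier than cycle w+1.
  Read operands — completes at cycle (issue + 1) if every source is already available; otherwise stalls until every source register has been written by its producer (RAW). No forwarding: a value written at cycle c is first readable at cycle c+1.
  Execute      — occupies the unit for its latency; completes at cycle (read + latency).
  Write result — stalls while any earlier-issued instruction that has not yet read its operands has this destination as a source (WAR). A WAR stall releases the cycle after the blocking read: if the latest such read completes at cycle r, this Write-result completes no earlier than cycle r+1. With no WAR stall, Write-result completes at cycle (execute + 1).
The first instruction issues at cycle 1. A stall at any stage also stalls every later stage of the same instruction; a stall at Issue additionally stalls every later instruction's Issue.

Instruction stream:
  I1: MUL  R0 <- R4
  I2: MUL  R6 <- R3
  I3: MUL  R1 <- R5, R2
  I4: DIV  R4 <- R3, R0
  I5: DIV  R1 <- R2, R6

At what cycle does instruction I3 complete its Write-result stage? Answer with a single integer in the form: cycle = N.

cycle = 21

[1] I1→MUL
[2] I1 RO
[6] I1 EX
[7] I1 WR R0
[8] I2→MUL
[9] I2 RO
[13] I2 EX
[14] I2 WR R6
[15] I3→MUL
[16] I3 RO · I4→DIV
[17] I4 RO
[20] I3 EX
[21] I3 WR R1
[25] I4 EX
[26] I4 WR R4
[27] I5→DIV
[28] I5 RO
[36] I5 EX
[37] I5 WR R1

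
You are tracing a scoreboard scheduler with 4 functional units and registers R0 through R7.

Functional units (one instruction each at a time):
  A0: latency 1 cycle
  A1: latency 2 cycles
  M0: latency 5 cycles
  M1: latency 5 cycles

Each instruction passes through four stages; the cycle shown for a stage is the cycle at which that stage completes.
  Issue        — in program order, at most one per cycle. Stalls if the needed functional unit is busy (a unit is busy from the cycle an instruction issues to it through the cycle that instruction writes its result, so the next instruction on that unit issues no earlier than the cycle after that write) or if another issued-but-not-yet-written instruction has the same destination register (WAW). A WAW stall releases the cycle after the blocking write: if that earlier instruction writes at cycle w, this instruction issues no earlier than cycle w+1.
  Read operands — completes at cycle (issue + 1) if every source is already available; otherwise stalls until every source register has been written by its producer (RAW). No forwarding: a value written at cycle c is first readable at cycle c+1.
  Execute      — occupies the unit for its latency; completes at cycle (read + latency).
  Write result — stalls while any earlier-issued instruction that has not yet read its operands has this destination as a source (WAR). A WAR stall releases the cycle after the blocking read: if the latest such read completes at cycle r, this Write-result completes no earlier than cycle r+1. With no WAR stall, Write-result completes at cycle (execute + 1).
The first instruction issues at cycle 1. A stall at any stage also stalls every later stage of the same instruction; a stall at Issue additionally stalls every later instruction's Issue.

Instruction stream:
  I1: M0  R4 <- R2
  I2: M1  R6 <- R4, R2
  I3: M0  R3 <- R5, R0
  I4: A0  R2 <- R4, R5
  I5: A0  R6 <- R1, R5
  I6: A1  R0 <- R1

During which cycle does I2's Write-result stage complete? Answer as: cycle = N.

cycle = 15

[I1] 1/2/7/8
[I2] 2/9/14/15  (RAW R4: wait I1 write@8)
[I3] 9/10/15/16  (struct: M0 busy until I1 writes@8)
[I4] 10/11/12/13
[I5] 16/17/18/19  (WAW R6: wait I2 write@15)
[I6] 17/18/20/21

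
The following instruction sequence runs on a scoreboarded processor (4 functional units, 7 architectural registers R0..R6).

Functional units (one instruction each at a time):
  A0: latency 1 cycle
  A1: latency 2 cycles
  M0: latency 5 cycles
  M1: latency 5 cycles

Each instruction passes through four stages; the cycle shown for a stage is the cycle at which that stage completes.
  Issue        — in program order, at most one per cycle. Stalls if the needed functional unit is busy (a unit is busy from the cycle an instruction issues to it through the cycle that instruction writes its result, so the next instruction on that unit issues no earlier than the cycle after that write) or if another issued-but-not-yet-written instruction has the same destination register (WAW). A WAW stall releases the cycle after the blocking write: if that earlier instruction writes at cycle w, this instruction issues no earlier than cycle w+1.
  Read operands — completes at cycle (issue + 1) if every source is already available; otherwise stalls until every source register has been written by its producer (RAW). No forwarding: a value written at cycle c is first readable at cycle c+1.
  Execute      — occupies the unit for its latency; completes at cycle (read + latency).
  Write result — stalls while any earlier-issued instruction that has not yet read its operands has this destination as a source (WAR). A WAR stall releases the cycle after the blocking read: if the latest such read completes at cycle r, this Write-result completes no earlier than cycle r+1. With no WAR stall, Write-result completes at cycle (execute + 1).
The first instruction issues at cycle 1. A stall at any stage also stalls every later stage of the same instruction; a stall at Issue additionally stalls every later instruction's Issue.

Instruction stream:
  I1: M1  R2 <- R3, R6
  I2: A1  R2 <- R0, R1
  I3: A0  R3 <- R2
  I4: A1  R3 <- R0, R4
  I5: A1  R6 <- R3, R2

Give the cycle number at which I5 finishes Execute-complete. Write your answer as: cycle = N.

t=1  issue I1 (M1)
t=2  I1 read-ops
t=7  I1 finished on M1
t=8  I1→R2
t=9  issue I2 (A1)
t=10  I2 read-ops · issue I3 (A0)
t=12  I2 finished on A1
t=13  I2→R2
t=14  I3 read-ops
t=15  I3 finished on A0
t=16  I3→R3
t=17  issue I4 (A1)
t=18  I4 read-ops
t=20  I4 finished on A1
t=21  I4→R3
t=22  issue I5 (A1)
t=23  I5 read-ops
t=25  I5 finished on A1
t=26  I5→R6

cycle = 25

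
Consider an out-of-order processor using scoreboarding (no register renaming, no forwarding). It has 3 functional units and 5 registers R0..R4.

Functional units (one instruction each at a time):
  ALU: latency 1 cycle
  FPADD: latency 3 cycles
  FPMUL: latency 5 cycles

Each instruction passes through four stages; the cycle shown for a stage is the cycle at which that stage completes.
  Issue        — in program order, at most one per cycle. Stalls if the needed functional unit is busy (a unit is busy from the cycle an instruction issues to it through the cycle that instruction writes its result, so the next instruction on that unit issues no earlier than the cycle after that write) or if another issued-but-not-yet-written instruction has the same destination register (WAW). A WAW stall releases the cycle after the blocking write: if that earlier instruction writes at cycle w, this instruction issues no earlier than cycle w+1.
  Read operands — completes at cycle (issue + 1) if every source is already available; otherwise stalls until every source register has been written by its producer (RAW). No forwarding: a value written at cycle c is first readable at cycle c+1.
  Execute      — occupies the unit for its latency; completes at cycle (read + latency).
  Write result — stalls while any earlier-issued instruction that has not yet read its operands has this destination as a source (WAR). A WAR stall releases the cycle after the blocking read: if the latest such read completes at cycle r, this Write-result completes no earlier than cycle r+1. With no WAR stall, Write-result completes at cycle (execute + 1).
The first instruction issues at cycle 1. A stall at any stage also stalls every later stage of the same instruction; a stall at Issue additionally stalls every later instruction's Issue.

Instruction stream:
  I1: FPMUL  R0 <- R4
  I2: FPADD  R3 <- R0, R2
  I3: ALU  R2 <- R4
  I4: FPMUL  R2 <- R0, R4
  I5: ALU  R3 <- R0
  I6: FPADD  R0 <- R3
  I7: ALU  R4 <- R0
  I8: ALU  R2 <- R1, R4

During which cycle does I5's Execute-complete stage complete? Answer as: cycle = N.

c1: I1→FPMUL
c2: I1 RO · I2→FPADD
c3: I3→ALU
c4: I3 RO
c5: I3 EX
c7: I1 EX
c8: I1 WR R0
c9: I2 RO
c10: I3 WR R2
c11: I4→FPMUL
c12: I2 EX · I4 RO
c13: I2 WR R3
c14: I5→ALU
c15: I5 RO · I6→FPADD
c16: I5 EX
c17: I4 EX · I5 WR R3
c18: I4 WR R2 · I6 RO · I7→ALU
c21: I6 EX
c22: I6 WR R0
c23: I7 RO
c24: I7 EX
c25: I7 WR R4
c26: I8→ALU
c27: I8 RO
c28: I8 EX
c29: I8 WR R2

cycle = 16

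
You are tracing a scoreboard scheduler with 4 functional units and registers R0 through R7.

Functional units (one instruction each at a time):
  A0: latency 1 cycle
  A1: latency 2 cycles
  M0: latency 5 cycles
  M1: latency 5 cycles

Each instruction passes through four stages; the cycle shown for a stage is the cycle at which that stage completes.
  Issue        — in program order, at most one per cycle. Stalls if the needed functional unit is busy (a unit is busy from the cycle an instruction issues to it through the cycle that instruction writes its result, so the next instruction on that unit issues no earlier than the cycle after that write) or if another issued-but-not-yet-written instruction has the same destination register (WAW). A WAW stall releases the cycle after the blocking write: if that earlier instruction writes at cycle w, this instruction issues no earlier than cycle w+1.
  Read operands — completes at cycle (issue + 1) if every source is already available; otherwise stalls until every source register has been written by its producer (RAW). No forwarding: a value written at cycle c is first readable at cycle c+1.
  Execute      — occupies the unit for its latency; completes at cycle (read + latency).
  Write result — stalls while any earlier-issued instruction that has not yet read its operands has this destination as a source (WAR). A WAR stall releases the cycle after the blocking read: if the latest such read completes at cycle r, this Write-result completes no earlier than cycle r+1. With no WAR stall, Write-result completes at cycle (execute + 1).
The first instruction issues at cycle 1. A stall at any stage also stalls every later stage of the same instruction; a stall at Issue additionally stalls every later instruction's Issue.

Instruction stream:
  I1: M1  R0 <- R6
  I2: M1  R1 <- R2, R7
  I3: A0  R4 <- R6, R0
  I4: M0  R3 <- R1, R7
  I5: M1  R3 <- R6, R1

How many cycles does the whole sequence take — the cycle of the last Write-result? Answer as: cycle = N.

cycle = 31

1) issue 1, read 2, done 7, write 8
2) issue 9, read 10, done 15, write 16  <struct: M1 busy until I1 writes@8>
3) issue 10, read 11, done 12, write 13
4) issue 11, read 17, done 22, write 23  <RAW R1: wait I2 write@16>
5) issue 24, read 25, done 30, write 31  <WAW R3: wait I4 write@23>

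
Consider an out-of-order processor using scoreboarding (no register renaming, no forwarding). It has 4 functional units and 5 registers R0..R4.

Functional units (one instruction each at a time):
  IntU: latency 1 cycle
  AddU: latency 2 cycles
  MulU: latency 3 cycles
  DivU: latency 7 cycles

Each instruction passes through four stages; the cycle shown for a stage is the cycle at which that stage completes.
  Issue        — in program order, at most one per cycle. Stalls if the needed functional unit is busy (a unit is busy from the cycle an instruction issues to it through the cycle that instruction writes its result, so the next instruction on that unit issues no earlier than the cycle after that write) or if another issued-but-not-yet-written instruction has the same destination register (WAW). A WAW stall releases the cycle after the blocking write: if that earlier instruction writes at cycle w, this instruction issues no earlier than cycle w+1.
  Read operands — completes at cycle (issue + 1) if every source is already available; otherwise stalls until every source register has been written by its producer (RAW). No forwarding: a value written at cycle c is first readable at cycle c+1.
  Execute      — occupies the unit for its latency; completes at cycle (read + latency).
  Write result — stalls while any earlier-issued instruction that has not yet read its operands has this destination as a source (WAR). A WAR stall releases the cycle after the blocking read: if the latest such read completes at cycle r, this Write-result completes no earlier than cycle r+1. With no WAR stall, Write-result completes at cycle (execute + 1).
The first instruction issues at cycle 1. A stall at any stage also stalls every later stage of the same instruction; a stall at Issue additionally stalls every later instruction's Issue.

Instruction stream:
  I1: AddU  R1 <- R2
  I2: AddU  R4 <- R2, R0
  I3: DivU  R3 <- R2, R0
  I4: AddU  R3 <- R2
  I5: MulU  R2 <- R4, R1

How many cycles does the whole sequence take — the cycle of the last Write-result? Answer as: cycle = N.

I1 -> (1, 2, 4, 5)
I2 -> (6, 7, 9, 10)  // struct: AddU busy until I1 writes@5
I3 -> (7, 8, 15, 16)
I4 -> (17, 18, 20, 21)  // WAW R3: wait I3 write@16
I5 -> (18, 19, 22, 23)

cycle = 23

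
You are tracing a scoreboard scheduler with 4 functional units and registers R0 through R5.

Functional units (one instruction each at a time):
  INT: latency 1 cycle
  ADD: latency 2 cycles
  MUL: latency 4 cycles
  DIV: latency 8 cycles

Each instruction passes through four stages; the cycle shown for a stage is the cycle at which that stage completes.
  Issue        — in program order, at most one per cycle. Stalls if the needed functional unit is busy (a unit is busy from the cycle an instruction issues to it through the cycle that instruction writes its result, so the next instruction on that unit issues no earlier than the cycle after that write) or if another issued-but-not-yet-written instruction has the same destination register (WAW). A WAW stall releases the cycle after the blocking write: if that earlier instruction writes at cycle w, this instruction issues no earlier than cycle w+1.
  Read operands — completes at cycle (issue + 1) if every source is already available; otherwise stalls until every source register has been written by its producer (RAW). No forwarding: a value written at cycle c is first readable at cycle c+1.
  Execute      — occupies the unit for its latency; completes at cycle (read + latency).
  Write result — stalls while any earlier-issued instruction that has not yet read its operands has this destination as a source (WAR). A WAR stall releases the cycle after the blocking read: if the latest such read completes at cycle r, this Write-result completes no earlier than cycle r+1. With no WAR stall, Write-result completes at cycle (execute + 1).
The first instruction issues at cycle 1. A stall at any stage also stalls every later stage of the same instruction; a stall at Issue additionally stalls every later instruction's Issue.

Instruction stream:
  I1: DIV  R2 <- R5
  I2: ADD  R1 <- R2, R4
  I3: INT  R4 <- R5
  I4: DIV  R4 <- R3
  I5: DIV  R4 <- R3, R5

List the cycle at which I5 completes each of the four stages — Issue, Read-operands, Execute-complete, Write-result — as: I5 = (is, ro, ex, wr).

cycle 1: I1 dispatched to DIV
cycle 2: I1 operands ready; I2 dispatched to ADD
cycle 3: I3 dispatched to INT
cycle 4: I3 operands ready
cycle 5: I3 complete
cycle 10: I1 complete
cycle 11: R2←I1
cycle 12: I2 operands ready
cycle 13: R4←I3
cycle 14: I2 complete; I4 dispatched to DIV
cycle 15: R1←I2; I4 operands ready
cycle 23: I4 complete
cycle 24: R4←I4
cycle 25: I5 dispatched to DIV
cycle 26: I5 operands ready
cycle 34: I5 complete
cycle 35: R4←I5

I5 = (25, 26, 34, 35)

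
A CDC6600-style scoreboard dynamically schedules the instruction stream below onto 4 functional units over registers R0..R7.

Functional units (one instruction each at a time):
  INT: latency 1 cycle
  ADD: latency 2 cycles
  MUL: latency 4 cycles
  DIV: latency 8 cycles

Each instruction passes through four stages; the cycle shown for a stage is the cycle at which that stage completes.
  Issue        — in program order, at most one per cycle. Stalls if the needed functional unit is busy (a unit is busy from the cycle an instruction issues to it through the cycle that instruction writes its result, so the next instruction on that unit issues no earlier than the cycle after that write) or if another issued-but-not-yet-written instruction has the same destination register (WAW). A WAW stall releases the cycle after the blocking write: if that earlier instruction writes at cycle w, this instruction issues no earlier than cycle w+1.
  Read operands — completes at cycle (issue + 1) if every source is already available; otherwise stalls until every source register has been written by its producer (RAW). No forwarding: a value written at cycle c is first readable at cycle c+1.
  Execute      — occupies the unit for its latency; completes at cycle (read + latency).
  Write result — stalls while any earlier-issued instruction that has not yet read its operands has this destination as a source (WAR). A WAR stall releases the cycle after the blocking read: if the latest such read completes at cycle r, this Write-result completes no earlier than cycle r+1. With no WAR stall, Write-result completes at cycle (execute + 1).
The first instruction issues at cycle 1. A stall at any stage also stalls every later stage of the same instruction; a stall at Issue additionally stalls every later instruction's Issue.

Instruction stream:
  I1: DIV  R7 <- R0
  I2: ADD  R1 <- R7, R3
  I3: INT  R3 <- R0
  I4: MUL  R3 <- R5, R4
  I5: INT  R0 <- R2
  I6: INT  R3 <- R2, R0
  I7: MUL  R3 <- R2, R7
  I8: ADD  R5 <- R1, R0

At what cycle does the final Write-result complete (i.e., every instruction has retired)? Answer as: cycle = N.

c1: I1 dispatched to DIV
c2: I1 operands ready; I2 dispatched to ADD
c3: I3 dispatched to INT
c4: I3 operands ready
c5: I3 complete
c10: I1 complete
c11: R7←I1
c12: I2 operands ready
c13: R3←I3
c14: I2 complete; I4 dispatched to MUL
c15: R1←I2; I4 operands ready; I5 dispatched to INT
c16: I5 operands ready
c17: I5 complete
c18: R0←I5
c19: I4 complete
c20: R3←I4
c21: I6 dispatched to INT
c22: I6 operands ready
c23: I6 complete
c24: R3←I6
c25: I7 dispatched to MUL
c26: I7 operands ready; I8 dispatched to ADD
c27: I8 operands ready
c29: I8 complete
c30: I7 complete; R5←I8
c31: R3←I7

cycle = 31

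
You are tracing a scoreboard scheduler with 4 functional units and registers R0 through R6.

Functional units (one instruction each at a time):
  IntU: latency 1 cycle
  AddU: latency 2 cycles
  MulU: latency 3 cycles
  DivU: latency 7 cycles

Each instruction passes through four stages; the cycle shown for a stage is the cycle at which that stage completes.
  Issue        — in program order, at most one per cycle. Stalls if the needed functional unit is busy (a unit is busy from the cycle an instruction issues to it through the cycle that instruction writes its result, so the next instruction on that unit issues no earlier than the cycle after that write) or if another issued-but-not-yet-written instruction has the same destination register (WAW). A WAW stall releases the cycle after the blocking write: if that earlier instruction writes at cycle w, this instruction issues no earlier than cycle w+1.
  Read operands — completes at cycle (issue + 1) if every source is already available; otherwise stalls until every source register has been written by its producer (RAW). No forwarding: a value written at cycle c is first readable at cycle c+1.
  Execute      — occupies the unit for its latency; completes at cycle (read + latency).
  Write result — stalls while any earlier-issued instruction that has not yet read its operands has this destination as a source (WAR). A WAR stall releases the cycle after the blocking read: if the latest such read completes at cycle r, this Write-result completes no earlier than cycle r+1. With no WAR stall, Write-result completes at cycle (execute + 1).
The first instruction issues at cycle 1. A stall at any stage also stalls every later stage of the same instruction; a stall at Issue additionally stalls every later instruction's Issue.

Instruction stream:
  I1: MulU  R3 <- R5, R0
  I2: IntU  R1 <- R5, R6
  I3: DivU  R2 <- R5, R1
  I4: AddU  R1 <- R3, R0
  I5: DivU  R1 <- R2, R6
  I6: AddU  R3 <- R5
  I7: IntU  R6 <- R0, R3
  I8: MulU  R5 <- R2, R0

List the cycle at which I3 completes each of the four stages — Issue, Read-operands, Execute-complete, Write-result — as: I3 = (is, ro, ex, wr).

c1: I1→MulU
c2: I1 RO; I2→IntU
c3: I2 RO; I3→DivU
c4: I2 EX
c5: I1 EX; I2 WR R1
c6: I1 WR R3; I3 RO; I4→AddU
c7: I4 RO
c9: I4 EX
c10: I4 WR R1
c13: I3 EX
c14: I3 WR R2
c15: I5→DivU
c16: I5 RO; I6→AddU
c17: I6 RO; I7→IntU
c18: I8→MulU
c19: I6 EX; I8 RO
c20: I6 WR R3
c21: I7 RO
c22: I7 EX; I8 EX
c23: I5 EX; I7 WR R6; I8 WR R5
c24: I5 WR R1

I3 = (3, 6, 13, 14)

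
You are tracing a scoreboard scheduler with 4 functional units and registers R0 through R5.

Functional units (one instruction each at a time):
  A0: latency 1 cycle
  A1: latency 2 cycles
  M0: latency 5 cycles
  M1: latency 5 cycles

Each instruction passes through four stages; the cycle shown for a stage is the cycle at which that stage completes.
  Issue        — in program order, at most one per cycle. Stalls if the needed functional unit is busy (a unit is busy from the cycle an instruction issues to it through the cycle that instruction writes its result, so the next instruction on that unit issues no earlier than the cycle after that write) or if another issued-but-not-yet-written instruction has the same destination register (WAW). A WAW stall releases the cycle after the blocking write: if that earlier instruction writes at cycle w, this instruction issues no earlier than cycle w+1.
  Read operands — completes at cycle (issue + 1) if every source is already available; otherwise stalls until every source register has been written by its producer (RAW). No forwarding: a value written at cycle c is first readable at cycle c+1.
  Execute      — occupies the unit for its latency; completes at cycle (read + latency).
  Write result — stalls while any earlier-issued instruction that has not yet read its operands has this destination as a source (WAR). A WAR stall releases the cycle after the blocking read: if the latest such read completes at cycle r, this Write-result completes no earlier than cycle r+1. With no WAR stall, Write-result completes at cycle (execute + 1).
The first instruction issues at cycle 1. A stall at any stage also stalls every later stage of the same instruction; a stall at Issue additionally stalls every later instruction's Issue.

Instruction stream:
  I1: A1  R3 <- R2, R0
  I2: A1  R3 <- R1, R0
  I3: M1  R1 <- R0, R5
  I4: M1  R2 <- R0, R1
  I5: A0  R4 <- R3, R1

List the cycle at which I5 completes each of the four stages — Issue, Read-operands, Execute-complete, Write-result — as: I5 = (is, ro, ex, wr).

cycle 1: I1→A1
cycle 2: I1 RO
cycle 4: I1 EX
cycle 5: I1 WR R3
cycle 6: I2→A1
cycle 7: I2 RO | I3→M1
cycle 8: I3 RO
cycle 9: I2 EX
cycle 10: I2 WR R3
cycle 13: I3 EX
cycle 14: I3 WR R1
cycle 15: I4→M1
cycle 16: I4 RO | I5→A0
cycle 17: I5 RO
cycle 18: I5 EX
cycle 19: I5 WR R4
cycle 21: I4 EX
cycle 22: I4 WR R2

I5 = (16, 17, 18, 19)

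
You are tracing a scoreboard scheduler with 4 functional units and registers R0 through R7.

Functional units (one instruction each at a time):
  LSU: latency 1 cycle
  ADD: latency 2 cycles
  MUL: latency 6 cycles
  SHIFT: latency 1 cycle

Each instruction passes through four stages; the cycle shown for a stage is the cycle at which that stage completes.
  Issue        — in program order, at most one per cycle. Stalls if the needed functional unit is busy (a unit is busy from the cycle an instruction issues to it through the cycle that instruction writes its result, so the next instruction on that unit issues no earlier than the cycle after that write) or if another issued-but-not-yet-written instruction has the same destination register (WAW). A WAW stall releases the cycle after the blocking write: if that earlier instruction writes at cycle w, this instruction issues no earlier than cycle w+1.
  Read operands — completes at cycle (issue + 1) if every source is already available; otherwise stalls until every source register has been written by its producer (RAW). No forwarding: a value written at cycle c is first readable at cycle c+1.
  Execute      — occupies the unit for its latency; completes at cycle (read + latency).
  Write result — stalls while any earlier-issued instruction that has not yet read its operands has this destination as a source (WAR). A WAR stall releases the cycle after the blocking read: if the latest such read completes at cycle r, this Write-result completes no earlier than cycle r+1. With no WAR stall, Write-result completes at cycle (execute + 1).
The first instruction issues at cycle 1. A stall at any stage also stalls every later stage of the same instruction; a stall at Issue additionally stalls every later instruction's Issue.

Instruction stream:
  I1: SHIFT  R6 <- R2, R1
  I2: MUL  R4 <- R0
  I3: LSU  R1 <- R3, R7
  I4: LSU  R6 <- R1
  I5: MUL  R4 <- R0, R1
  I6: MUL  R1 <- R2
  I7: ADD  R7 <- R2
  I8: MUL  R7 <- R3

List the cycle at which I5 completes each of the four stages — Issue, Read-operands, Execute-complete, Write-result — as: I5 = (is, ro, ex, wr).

I1: IS=1 RO=2 EX=3 WR=4
I2: IS=2 RO=3 EX=9 WR=10
I3: IS=3 RO=4 EX=5 WR=6
I4: IS=7 RO=8 EX=9 WR=10  [struct: LSU busy until I3 writes@6]
I5: IS=11 RO=12 EX=18 WR=19  [struct: MUL busy until I2 writes@10]
I6: IS=20 RO=21 EX=27 WR=28  [struct: MUL busy until I5 writes@19]
I7: IS=21 RO=22 EX=24 WR=25
I8: IS=29 RO=30 EX=36 WR=37  [struct: MUL busy until I6 writes@28]

I5 = (11, 12, 18, 19)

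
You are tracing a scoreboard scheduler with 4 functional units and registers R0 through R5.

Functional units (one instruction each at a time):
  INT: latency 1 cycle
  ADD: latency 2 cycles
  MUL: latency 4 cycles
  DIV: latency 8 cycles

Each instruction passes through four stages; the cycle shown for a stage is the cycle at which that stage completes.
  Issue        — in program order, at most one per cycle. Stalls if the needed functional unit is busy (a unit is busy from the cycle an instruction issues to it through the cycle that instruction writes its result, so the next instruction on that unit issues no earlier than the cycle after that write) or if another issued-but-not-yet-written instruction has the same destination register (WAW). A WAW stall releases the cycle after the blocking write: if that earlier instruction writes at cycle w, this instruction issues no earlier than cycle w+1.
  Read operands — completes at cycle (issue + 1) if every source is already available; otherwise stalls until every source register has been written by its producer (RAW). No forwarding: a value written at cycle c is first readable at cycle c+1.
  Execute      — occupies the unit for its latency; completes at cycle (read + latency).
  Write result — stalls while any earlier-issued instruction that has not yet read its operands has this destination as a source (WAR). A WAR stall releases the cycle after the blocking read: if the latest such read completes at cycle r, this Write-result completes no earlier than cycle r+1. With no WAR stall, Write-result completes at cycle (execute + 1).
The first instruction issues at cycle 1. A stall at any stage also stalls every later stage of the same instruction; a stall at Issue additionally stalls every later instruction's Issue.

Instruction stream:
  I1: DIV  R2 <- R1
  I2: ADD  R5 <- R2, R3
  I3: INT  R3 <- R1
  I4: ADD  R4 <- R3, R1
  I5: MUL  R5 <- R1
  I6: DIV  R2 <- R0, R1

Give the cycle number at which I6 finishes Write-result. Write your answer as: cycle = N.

I1: IS=1 RO=2 EX=10 WR=11
I2: IS=2 RO=12 EX=14 WR=15  [RAW R2: wait I1 write@11]
I3: IS=3 RO=4 EX=5 WR=13  [WAR R3: wait I2 read@12]
I4: IS=16 RO=17 EX=19 WR=20  [struct: ADD busy until I2 writes@15]
I5: IS=17 RO=18 EX=22 WR=23
I6: IS=18 RO=19 EX=27 WR=28

cycle = 28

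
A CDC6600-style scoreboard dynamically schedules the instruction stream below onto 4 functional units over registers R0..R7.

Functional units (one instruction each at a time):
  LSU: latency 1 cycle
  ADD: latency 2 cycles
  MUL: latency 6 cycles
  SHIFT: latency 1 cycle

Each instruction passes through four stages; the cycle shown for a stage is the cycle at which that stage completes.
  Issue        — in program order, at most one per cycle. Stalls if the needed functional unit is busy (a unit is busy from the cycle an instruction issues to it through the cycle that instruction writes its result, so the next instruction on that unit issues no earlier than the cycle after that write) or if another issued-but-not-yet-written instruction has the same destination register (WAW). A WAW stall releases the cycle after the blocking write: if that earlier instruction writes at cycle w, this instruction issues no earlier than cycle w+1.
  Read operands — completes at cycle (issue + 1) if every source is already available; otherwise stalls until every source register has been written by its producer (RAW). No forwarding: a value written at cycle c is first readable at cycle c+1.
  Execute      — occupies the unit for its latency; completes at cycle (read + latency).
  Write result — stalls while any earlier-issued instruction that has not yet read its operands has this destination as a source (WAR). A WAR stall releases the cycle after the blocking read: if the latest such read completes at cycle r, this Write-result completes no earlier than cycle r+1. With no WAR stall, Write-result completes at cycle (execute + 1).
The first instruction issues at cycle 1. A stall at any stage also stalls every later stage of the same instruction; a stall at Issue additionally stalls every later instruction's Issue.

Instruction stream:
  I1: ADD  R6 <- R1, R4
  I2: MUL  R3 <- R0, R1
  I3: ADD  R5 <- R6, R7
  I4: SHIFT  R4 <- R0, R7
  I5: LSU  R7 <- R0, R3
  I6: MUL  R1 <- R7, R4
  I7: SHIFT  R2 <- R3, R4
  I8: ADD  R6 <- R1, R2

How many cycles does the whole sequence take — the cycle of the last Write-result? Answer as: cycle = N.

I1 -> (1, 2, 4, 5)
I2 -> (2, 3, 9, 10)
I3 -> (6, 7, 9, 10)  // struct: ADD busy until I1 writes@5
I4 -> (7, 8, 9, 10)
I5 -> (8, 11, 12, 13)  // RAW R3: wait I2 write@10
I6 -> (11, 14, 20, 21)  // struct: MUL busy until I2 writes@10, RAW R7: wait I5 write@13
I7 -> (12, 13, 14, 15)
I8 -> (13, 22, 24, 25)  // RAW R1: wait I6 write@21

cycle = 25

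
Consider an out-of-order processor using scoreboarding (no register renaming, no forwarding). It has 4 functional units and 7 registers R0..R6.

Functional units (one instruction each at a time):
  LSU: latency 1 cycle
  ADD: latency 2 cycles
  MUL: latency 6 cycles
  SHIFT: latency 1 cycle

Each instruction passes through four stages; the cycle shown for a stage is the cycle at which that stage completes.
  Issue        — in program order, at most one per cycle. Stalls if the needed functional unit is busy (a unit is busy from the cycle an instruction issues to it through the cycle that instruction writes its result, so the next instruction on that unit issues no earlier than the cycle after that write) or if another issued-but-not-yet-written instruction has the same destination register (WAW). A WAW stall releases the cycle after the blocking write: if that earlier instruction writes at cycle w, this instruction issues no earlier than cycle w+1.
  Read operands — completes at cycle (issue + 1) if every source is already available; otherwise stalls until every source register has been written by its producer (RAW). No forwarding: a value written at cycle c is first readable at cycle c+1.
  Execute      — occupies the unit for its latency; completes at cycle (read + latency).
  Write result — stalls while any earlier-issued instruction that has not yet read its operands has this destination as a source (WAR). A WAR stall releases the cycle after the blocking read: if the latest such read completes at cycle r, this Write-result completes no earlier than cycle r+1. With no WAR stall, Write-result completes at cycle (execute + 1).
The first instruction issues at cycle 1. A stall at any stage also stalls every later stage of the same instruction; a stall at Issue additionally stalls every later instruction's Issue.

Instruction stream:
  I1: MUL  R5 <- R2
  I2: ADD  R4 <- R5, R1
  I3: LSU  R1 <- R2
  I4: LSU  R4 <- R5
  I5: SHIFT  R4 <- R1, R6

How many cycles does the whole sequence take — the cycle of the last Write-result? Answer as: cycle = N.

[I1] 1/2/8/9
[I2] 2/10/12/13  (RAW R5: wait I1 write@9)
[I3] 3/4/5/11  (WAR R1: wait I2 read@10)
[I4] 14/15/16/17  (WAW R4: wait I2 write@13)
[I5] 18/19/20/21  (WAW R4: wait I4 write@17)

cycle = 21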